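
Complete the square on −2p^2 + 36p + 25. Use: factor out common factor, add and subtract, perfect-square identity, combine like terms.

−2(p − 9)^2 + 187

−2p^2 + 36p + 25
= −2(p^2 − 18p) + 25    [factor out -2 from the p-terms]
= −2(p^2 − 18p + 81 − 81) + 25    [add and subtract 81 inside the bracket]
= −2(p − 9)^2 + 162 + 25    [perfect-square identity]
= −2(p − 9)^2 + 187    [combine constants]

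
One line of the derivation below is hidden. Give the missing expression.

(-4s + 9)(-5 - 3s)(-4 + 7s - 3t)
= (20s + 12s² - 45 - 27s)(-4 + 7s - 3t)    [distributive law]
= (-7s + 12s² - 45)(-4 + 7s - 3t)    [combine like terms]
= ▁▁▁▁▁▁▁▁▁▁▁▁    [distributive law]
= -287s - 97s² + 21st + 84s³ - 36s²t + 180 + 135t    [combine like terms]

Applying distributive law to the line above:

28s - 49s² + 21st - 48s² + 84s³ - 36s²t + 180 - 315s + 135t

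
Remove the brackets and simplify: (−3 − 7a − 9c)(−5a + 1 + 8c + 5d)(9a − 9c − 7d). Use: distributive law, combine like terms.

(−3 − 7a − 9c)(−5a + 1 + 8c + 5d)(9a − 9c − 7d)
= (15a − 3 − 24c − 15d + 35a^2 − 7a − 56ac − 35ad + 45ac − 9c − 72c^2 − 45cd)(9a − 9c − 7d)    [distributive law]
= (8a − 3 − 33c − 15d + 35a^2 − 11ac − 35ad − 72c^2 − 45cd)(9a − 9c − 7d)    [combine like terms]
= 72a^2 − 72ac − 56ad − 27a + 27c + 21d − 297ac + 297c^2 + 231cd − 135ad + 135cd + 105d^2 + 315a^3 − 315a^2c − 245a^2d − 99a^2c + 99ac^2 + 77acd − 315a^2d + 315acd + 245ad^2 − 648ac^2 + 648c^3 + 504c^2d − 405acd + 405c^2d + 315cd^2    [distributive law]
= 72a^2 − 369ac − 191ad − 27a + 27c + 21d + 297c^2 + 366cd + 105d^2 + 315a^3 − 414a^2c − 560a^2d − 549ac^2 − 13acd + 245ad^2 + 648c^3 + 909c^2d + 315cd^2    [combine like terms]

72a^2 − 369ac − 191ad − 27a + 27c + 21d + 297c^2 + 366cd + 105d^2 + 315a^3 − 414a^2c − 560a^2d − 549ac^2 − 13acd + 245ad^2 + 648c^3 + 909c^2d + 315cd^2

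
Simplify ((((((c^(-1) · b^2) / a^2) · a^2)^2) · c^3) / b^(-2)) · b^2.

((((((c^(-1) · b^2) / a^2) · a^2)^2) · c^3) / b^(-2)) · b^2
= ((((((c^(-1) · b^2) / a^2)^2) · ((a^2)^2)) · c^3) / b^(-2)) · b^2    [power of a product]
= ((((((c^(-1) · b^2)^2) / ((a^2)^2)) · ((a^2)^2)) · c^3) / b^(-2)) · b^2    [power of a quotient]
= (((((((c^(-1))^2) · ((b^2)^2)) / ((a^2)^2)) · ((a^2)^2)) · c^3) / b^(-2)) · b^2    [power of a product]
= (((((c^(-2) · ((b^2)^2)) / ((a^2)^2)) · ((a^2)^2)) · c^3) / b^(-2)) · b^2    [power of a power]
= (((((c^(-2) · b^4) / ((a^2)^2)) · ((a^2)^2)) · c^3) / b^(-2)) · b^2    [power of a power]
= (((((c^(-2) · b^4) / a^4) · ((a^2)^2)) · c^3) / b^(-2)) · b^2    [power of a power]
= (((((c^(-2) · b^4) / a^4) · a^4) · c^3) / b^(-2)) · b^2    [power of a power]
= b^8·c    [quotient of powers; product of powers]

b^8·c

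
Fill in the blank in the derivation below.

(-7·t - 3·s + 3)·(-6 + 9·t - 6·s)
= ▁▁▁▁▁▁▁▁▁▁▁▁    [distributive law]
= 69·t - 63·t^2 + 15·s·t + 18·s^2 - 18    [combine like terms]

By distributive law:

42·t - 63·t^2 + 42·s·t + 18·s - 27·s·t + 18·s^2 - 18 + 27·t - 18·s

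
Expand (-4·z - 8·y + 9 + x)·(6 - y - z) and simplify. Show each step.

(-4·z - 8·y + 9 + x)·(6 - y - z)
= -24·z + 4·y·z + 4·z^2 - 48·y + 8·y^2 + 8·y·z + 54 - 9·y - 9·z + 6·x - x·y - x·z    [distributive law]
= -33·z + 12·y·z + 4·z^2 - 57·y + 8·y^2 + 54 + 6·x - x·y - x·z    [combine like terms]

-33·z + 12·y·z + 4·z^2 - 57·y + 8·y^2 + 54 + 6·x - x·y - x·z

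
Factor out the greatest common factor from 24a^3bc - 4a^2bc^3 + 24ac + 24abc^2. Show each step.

4ac(6a^2b - abc^2 + 6 + 6bc)

24a^3bc - 4a^2bc^3 + 24ac + 24abc^2
= 4(6a^3bc - a^2bc^3 + 6ac + 6abc^2)    [factor out 4]
= 4ac(6a^2b - abc^2 + 6 + 6bc)    [factor out ac]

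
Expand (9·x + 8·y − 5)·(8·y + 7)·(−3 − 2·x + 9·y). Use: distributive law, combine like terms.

319·x·y − 144·x²·y + 520·x·y² − 119·x − 126·x² − 48·y² + 576·y³ − 363·y + 105

(9·x + 8·y − 5)·(8·y + 7)·(−3 − 2·x + 9·y)
= (72·x·y + 63·x + 64·y² + 56·y − 40·y − 35)·(−3 − 2·x + 9·y)    [distributive law]
= (72·x·y + 63·x + 64·y² + 16·y − 35)·(−3 − 2·x + 9·y)    [combine like terms]
= −216·x·y − 144·x²·y + 648·x·y² − 189·x − 126·x² + 567·x·y − 192·y² − 128·x·y² + 576·y³ − 48·y − 32·x·y + 144·y² + 105 + 70·x − 315·y    [distributive law]
= 319·x·y − 144·x²·y + 520·x·y² − 119·x − 126·x² − 48·y² + 576·y³ − 363·y + 105    [combine like terms]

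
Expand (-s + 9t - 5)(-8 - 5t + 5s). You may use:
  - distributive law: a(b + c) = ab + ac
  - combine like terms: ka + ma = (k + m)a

(-s + 9t - 5)(-8 - 5t + 5s)
= 8s + 5st - 5s^2 - 72t - 45t^2 + 45st + 40 + 25t - 25s    [distributive law]
= -17s + 50st - 5s^2 - 47t - 45t^2 + 40    [combine like terms]

-17s + 50st - 5s^2 - 47t - 45t^2 + 40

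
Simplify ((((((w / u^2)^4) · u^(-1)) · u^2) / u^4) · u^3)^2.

u^(-16)w^8

((((((w / u^2)^4) · u^(-1)) · u^2) / u^4) · u^3)^2
= ((((((w / u^2)^4) · u^(-1)) · u^2) / u^4)^2) · ((u^3)^2)    [power of a product]
= ((((((w / u^2)^4) · u^(-1)) · u^2)^2) / ((u^4)^2)) · ((u^3)^2)    [power of a quotient]
= ((((((w / u^2)^4) · u^(-1))^2) · ((u^2)^2)) / ((u^4)^2)) · ((u^3)^2)    [power of a product]
= ((((((w / u^2)^4)^2) · ((u^(-1))^2)) · ((u^2)^2)) / ((u^4)^2)) · ((u^3)^2)    [power of a product]
= (((((w / u^2)^8) · ((u^(-1))^2)) · ((u^2)^2)) / ((u^4)^2)) · ((u^3)^2)    [power of a power]
= (((((w^8) / ((u^2)^8)) · ((u^(-1))^2)) · ((u^2)^2)) / ((u^4)^2)) · ((u^3)^2)    [power of a quotient]
= ((((w^8 / u^16) · ((u^(-1))^2)) · ((u^2)^2)) / ((u^4)^2)) · ((u^3)^2)    [power of a power]
= ((((w^8 / u^16) · u^(-2)) · ((u^2)^2)) / ((u^4)^2)) · ((u^3)^2)    [power of a power]
= ((((w^8 / u^16) · u^(-2)) · u^4) / ((u^4)^2)) · ((u^3)^2)    [power of a power]
= ((((w^8 / u^16) · u^(-2)) · u^4) / u^8) · ((u^3)^2)    [power of a power]
= ((((w^8 / u^16) · u^(-2)) · u^4) / u^8) · u^6    [power of a power]
= u^(-16)w^8    [quotient of powers; product of powers]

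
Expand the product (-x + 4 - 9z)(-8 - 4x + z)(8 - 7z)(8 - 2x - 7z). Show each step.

384x^2 + 1472xz - 1120x^2z - 3104xz^2 - 64x^3 + 56x^3z + 686x^2z^2 + 1589xz^3 - 2048 + 8448z - 10656z^2 + 4732z^3 - 441z^4

(-x + 4 - 9z)(-8 - 4x + z)(8 - 7z)(8 - 2x - 7z)
= (8x + 4x^2 - xz - 32 - 16x + 4z + 72z + 36xz - 9z^2)(8 - 7z)(8 - 2x - 7z)    [distributive law]
= (-8x + 4x^2 + 35xz - 32 + 76z - 9z^2)(8 - 7z)(8 - 2x - 7z)    [combine like terms]
= (-64x + 56xz + 32x^2 - 28x^2z + 280xz - 245xz^2 - 256 + 224z + 608z - 532z^2 - 72z^2 + 63z^3)(8 - 2x - 7z)    [distributive law]
= (-64x + 336xz + 32x^2 - 28x^2z - 245xz^2 - 256 + 832z - 604z^2 + 63z^3)(8 - 2x - 7z)    [combine like terms]
= -512x + 128x^2 + 448xz + 2688xz - 672x^2z - 2352xz^2 + 256x^2 - 64x^3 - 224x^2z - 224x^2z + 56x^3z + 196x^2z^2 - 1960xz^2 + 490x^2z^2 + 1715xz^3 - 2048 + 512x + 1792z + 6656z - 1664xz - 5824z^2 - 4832z^2 + 1208xz^2 + 4228z^3 + 504z^3 - 126xz^3 - 441z^4    [distributive law]
= 384x^2 + 1472xz - 1120x^2z - 3104xz^2 - 64x^3 + 56x^3z + 686x^2z^2 + 1589xz^3 - 2048 + 8448z - 10656z^2 + 4732z^3 - 441z^4    [combine like terms]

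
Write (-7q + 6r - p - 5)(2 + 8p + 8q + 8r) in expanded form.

(-7q + 6r - p - 5)(2 + 8p + 8q + 8r)
= -14q - 56pq - 56q^2 - 56qr + 12r + 48pr + 48qr + 48r^2 - 2p - 8p^2 - 8pq - 8pr - 10 - 40p - 40q - 40r    [distributive law]
= -54q - 64pq - 56q^2 - 8qr - 28r + 40pr + 48r^2 - 42p - 8p^2 - 10    [combine like terms]

-54q - 64pq - 56q^2 - 8qr - 28r + 40pr + 48r^2 - 42p - 8p^2 - 10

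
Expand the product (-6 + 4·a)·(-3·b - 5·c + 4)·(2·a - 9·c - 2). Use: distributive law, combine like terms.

60·a·b - 162·b·c - 36·b - 44·a·c - 270·c² + 156·c - 80·a + 48 - 24·a²·b + 108·a·b·c - 40·a²·c + 180·a·c² + 32·a²

(-6 + 4·a)·(-3·b - 5·c + 4)·(2·a - 9·c - 2)
= (18·b + 30·c - 24 - 12·a·b - 20·a·c + 16·a)·(2·a - 9·c - 2)    [distributive law]
= 36·a·b - 162·b·c - 36·b + 60·a·c - 270·c² - 60·c - 48·a + 216·c + 48 - 24·a²·b + 108·a·b·c + 24·a·b - 40·a²·c + 180·a·c² + 40·a·c + 32·a² - 144·a·c - 32·a    [distributive law]
= 60·a·b - 162·b·c - 36·b - 44·a·c - 270·c² + 156·c - 80·a + 48 - 24·a²·b + 108·a·b·c - 40·a²·c + 180·a·c² + 32·a²    [combine like terms]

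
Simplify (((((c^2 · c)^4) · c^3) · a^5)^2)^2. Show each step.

(((((c^2 · c)^4) · c^3) · a^5)^2)^2
= ((((c^2 · c)^4) · c^3) · a^5)^4    [power of a power]
= ((((c^2 · c)^4) · c^3)^4) · ((a^5)^4)    [power of a product]
= ((((c^2 · c)^4)^4) · ((c^3)^4)) · ((a^5)^4)    [power of a product]
= (((c^2 · c)^16) · ((c^3)^4)) · ((a^5)^4)    [power of a power]
= ((((c^2)^16) · (c^16)) · ((c^3)^4)) · ((a^5)^4)    [power of a product]
= ((c^32 · (c^16)) · ((c^3)^4)) · ((a^5)^4)    [power of a power]
= (c^48 · ((c^3)^4)) · ((a^5)^4)    [product of powers]
= (c^48 · c^12) · ((a^5)^4)    [power of a power]
= c^60 · ((a^5)^4)    [product of powers]
= c^60 · a^20    [power of a power]
= a^20c^60    [rearrange]

a^20c^60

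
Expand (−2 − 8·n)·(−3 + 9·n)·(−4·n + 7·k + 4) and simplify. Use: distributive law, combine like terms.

(−2 − 8·n)·(−3 + 9·n)·(−4·n + 7·k + 4)
= (6 − 18·n + 24·n − 72·n²)·(−4·n + 7·k + 4)    [distributive law]
= (6 + 6·n − 72·n²)·(−4·n + 7·k + 4)    [combine like terms]
= −24·n + 42·k + 24 − 24·n² + 42·k·n + 24·n + 288·n³ − 504·k·n² − 288·n²    [distributive law]
= 42·k + 24 − 312·n² + 42·k·n + 288·n³ − 504·k·n²    [combine like terms]

42·k + 24 − 312·n² + 42·k·n + 288·n³ − 504·k·n²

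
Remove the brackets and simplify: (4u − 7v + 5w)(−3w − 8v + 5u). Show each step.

(4u − 7v + 5w)(−3w − 8v + 5u)
= −12uw − 32uv + 20u² + 21vw + 56v² − 35uv − 15w² − 40vw + 25uw    [distributive law]
= 13uw − 67uv + 20u² − 19vw + 56v² − 15w²    [combine like terms]

13uw − 67uv + 20u² − 19vw + 56v² − 15w²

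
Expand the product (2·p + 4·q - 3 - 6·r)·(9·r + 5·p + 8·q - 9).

-12·p·r + 10·p^2 + 36·p·q - 33·p - 12·q·r + 32·q^2 - 60·q + 27·r + 27 - 54·r^2

(2·p + 4·q - 3 - 6·r)·(9·r + 5·p + 8·q - 9)
= 18·p·r + 10·p^2 + 16·p·q - 18·p + 36·q·r + 20·p·q + 32·q^2 - 36·q - 27·r - 15·p - 24·q + 27 - 54·r^2 - 30·p·r - 48·q·r + 54·r    [distributive law]
= -12·p·r + 10·p^2 + 36·p·q - 33·p - 12·q·r + 32·q^2 - 60·q + 27·r + 27 - 54·r^2    [combine like terms]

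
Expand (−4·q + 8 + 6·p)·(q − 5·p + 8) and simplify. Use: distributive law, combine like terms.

(−4·q + 8 + 6·p)·(q − 5·p + 8)
= −4·q^2 + 20·p·q − 32·q + 8·q − 40·p + 64 + 6·p·q − 30·p^2 + 48·p    [distributive law]
= −4·q^2 + 26·p·q − 24·q + 8·p + 64 − 30·p^2    [combine like terms]

−4·q^2 + 26·p·q − 24·q + 8·p + 64 − 30·p^2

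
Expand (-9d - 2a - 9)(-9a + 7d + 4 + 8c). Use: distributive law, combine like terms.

(-9d - 2a - 9)(-9a + 7d + 4 + 8c)
= 81ad - 63d^2 - 36d - 72cd + 18a^2 - 14ad - 8a - 16ac + 81a - 63d - 36 - 72c    [distributive law]
= 67ad - 63d^2 - 99d - 72cd + 18a^2 + 73a - 16ac - 36 - 72c    [combine like terms]

67ad - 63d^2 - 99d - 72cd + 18a^2 + 73a - 16ac - 36 - 72c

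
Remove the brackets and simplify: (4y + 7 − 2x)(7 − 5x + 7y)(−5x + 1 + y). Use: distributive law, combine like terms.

(4y + 7 − 2x)(7 − 5x + 7y)(−5x + 1 + y)
= (28y − 20xy + 28y^2 + 49 − 35x + 49y − 14x + 10x^2 − 14xy)(−5x + 1 + y)    [distributive law]
= (77y − 34xy + 28y^2 + 49 − 49x + 10x^2)(−5x + 1 + y)    [combine like terms]
= −385xy + 77y + 77y^2 + 170x^2y − 34xy − 34xy^2 − 140xy^2 + 28y^2 + 28y^3 − 245x + 49 + 49y + 245x^2 − 49x − 49xy − 50x^3 + 10x^2 + 10x^2y    [distributive law]
= −468xy + 126y + 105y^2 + 180x^2y − 174xy^2 + 28y^3 − 294x + 49 + 255x^2 − 50x^3    [combine like terms]

−468xy + 126y + 105y^2 + 180x^2y − 174xy^2 + 28y^3 − 294x + 49 + 255x^2 − 50x^3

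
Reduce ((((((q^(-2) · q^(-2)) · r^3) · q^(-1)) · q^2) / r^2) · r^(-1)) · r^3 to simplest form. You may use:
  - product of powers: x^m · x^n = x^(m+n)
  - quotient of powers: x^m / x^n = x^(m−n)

q^(-3)r^3

((((((q^(-2) · q^(-2)) · r^3) · q^(-1)) · q^2) / r^2) · r^(-1)) · r^3
= (((((q^(-4) · r^3) · q^(-1)) · q^2) / r^2) · r^(-1)) · r^3    [product of powers]
= q^(-3)r^3    [quotient of powers; product of powers]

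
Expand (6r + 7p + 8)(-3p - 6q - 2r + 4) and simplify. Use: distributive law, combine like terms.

-32pr - 36qr - 12r² + 8r - 21p² - 42pq + 4p - 48q + 32

(6r + 7p + 8)(-3p - 6q - 2r + 4)
= -18pr - 36qr - 12r² + 24r - 21p² - 42pq - 14pr + 28p - 24p - 48q - 16r + 32    [distributive law]
= -32pr - 36qr - 12r² + 8r - 21p² - 42pq + 4p - 48q + 32    [combine like terms]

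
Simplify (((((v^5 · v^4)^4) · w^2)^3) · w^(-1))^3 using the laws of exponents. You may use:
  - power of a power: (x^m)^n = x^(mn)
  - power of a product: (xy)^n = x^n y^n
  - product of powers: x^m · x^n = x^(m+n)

(((((v^5 · v^4)^4) · w^2)^3) · w^(-1))^3
= (((((v^5 · v^4)^4) · w^2)^3)^3) · ((w^(-1))^3)    [power of a product]
= ((((v^5 · v^4)^4) · w^2)^9) · ((w^(-1))^3)    [power of a power]
= ((((v^5 · v^4)^4)^9) · ((w^2)^9)) · ((w^(-1))^3)    [power of a product]
= (((v^5 · v^4)^36) · ((w^2)^9)) · ((w^(-1))^3)    [power of a power]
= ((((v^5)^36) · ((v^4)^36)) · ((w^2)^9)) · ((w^(-1))^3)    [power of a product]
= ((v^180 · ((v^4)^36)) · ((w^2)^9)) · ((w^(-1))^3)    [power of a power]
= ((v^180 · v^144) · ((w^2)^9)) · ((w^(-1))^3)    [power of a power]
= (v^324 · ((w^2)^9)) · ((w^(-1))^3)    [product of powers]
= (v^324 · w^18) · ((w^(-1))^3)    [power of a power]
= (v^324 · w^18) · w^(-3)    [power of a power]
= v^324w^15    [product of powers]

v^324w^15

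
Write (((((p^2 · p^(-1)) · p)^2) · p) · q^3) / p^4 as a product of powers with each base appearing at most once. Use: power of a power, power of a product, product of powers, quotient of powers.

pq^3

(((((p^2 · p^(-1)) · p)^2) · p) · q^3) / p^4
= (((((p^2 · p^(-1))^2) · (p^2)) · p) · q^3) / p^4    [power of a product]
= ((((((p^2)^2) · ((p^(-1))^2)) · (p^2)) · p) · q^3) / p^4    [power of a product]
= ((((p^4 · ((p^(-1))^2)) · (p^2)) · p) · q^3) / p^4    [power of a power]
= ((((p^4 · p^(-2)) · (p^2)) · p) · q^3) / p^4    [power of a power]
= (((p^2 · (p^2)) · p) · q^3) / p^4    [product of powers]
= ((p^4 · p) · q^3) / p^4    [product of powers]
= (p^5 · q^3) / p^4    [product of powers]
= pq^3    [quotient of powers]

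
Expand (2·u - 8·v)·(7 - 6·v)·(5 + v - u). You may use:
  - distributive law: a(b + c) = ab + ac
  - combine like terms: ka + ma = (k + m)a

(2·u - 8·v)·(7 - 6·v)·(5 + v - u)
= (14·u - 12·u·v - 56·v + 48·v^2)·(5 + v - u)    [distributive law]
= 70·u + 14·u·v - 14·u^2 - 60·u·v - 12·u·v^2 + 12·u^2·v - 280·v - 56·v^2 + 56·u·v + 240·v^2 + 48·v^3 - 48·u·v^2    [distributive law]
= 70·u + 10·u·v - 14·u^2 - 60·u·v^2 + 12·u^2·v - 280·v + 184·v^2 + 48·v^3    [combine like terms]

70·u + 10·u·v - 14·u^2 - 60·u·v^2 + 12·u^2·v - 280·v + 184·v^2 + 48·v^3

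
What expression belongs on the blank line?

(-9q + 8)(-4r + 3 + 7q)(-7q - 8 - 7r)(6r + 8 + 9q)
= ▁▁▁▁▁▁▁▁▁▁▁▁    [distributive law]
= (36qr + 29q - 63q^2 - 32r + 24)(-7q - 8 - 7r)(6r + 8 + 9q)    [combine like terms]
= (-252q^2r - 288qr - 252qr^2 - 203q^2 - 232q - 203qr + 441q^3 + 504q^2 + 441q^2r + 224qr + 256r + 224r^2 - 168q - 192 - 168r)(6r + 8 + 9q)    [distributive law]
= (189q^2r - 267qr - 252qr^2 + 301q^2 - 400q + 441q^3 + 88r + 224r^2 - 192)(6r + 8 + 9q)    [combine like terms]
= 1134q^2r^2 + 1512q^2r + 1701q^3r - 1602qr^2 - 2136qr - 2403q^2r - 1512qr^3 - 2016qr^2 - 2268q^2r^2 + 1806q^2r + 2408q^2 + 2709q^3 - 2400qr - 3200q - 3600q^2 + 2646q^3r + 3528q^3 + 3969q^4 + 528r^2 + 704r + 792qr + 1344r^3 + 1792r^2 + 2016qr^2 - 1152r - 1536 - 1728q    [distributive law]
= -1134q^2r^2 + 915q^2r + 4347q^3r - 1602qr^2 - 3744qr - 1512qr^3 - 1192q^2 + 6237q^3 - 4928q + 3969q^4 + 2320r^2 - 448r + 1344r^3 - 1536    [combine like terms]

Applying distributive law to the line above:

(36qr - 27q - 63q^2 - 32r + 24 + 56q)(-7q - 8 - 7r)(6r + 8 + 9q)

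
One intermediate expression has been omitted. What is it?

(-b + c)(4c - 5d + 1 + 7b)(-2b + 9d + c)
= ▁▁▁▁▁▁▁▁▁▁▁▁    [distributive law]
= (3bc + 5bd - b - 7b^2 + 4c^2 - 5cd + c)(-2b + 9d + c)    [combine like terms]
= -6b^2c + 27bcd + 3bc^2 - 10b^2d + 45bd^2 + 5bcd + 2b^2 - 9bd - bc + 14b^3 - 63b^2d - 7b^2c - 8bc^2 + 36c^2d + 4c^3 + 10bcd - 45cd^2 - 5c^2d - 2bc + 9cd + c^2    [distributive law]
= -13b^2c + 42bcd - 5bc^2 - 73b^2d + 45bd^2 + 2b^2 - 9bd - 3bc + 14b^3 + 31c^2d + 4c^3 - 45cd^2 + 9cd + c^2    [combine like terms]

By distributive law:

(-4bc + 5bd - b - 7b^2 + 4c^2 - 5cd + c + 7bc)(-2b + 9d + c)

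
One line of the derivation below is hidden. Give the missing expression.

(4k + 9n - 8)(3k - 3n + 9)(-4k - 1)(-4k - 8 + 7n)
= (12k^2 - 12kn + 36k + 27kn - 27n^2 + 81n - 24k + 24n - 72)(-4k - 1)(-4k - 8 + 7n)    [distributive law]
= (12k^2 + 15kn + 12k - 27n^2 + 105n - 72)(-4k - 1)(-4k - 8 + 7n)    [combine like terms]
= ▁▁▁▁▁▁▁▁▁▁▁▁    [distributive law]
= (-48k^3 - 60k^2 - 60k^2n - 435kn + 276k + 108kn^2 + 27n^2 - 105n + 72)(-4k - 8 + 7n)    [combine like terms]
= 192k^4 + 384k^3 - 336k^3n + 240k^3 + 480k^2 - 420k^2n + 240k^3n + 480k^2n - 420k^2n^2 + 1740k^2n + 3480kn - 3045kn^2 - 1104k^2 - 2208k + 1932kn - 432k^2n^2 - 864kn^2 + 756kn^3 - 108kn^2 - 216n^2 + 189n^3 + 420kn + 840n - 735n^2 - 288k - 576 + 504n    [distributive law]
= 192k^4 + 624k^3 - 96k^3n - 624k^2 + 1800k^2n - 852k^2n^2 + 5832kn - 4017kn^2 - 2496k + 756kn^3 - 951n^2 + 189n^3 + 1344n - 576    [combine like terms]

After distributive law, the bracketed line is:

(-48k^3 - 12k^2 - 60k^2n - 15kn - 48k^2 - 12k + 108kn^2 + 27n^2 - 420kn - 105n + 288k + 72)(-4k - 8 + 7n)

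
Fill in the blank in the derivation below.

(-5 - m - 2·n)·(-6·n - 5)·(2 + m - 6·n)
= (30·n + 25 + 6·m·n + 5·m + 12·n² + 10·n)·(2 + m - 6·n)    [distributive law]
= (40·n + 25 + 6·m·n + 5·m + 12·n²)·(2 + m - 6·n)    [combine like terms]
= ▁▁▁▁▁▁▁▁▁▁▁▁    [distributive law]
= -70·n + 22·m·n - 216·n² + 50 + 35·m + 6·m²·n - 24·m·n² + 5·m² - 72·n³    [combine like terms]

By distributive law:

80·n + 40·m·n - 240·n² + 50 + 25·m - 150·n + 12·m·n + 6·m²·n - 36·m·n² + 10·m + 5·m² - 30·m·n + 24·n² + 12·m·n² - 72·n³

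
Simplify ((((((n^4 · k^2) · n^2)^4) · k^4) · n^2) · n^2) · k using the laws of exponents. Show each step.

((((((n^4 · k^2) · n^2)^4) · k^4) · n^2) · n^2) · k
= ((((((n^4 · k^2)^4) · ((n^2)^4)) · k^4) · n^2) · n^2) · k    [power of a product]
= (((((((n^4)^4) · ((k^2)^4)) · ((n^2)^4)) · k^4) · n^2) · n^2) · k    [power of a product]
= (((((n^16 · ((k^2)^4)) · ((n^2)^4)) · k^4) · n^2) · n^2) · k    [power of a power]
= (((((n^16 · k^8) · ((n^2)^4)) · k^4) · n^2) · n^2) · k    [power of a power]
= (((((n^16 · k^8) · n^8) · k^4) · n^2) · n^2) · k    [power of a power]
= k^13n^28    [product of powers]

k^13n^28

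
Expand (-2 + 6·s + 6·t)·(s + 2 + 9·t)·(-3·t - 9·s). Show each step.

24·s·t - 90·s² + 12·t + 36·s + 18·t² - 558·s²·t - 54·s³ - 666·s·t² - 162·t³

(-2 + 6·s + 6·t)·(s + 2 + 9·t)·(-3·t - 9·s)
= (-2·s - 4 - 18·t + 6·s² + 12·s + 54·s·t + 6·s·t + 12·t + 54·t²)·(-3·t - 9·s)    [distributive law]
= (10·s - 4 - 6·t + 6·s² + 60·s·t + 54·t²)·(-3·t - 9·s)    [combine like terms]
= -30·s·t - 90·s² + 12·t + 36·s + 18·t² + 54·s·t - 18·s²·t - 54·s³ - 180·s·t² - 540·s²·t - 162·t³ - 486·s·t²    [distributive law]
= 24·s·t - 90·s² + 12·t + 36·s + 18·t² - 558·s²·t - 54·s³ - 666·s·t² - 162·t³    [combine like terms]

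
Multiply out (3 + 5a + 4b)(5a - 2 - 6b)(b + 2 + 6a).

-171ab - 26a + 80a^2 - 58b - 12 - 74b^2 - 35a^2b + 150a^3 - 154ab^2 - 24b^3

(3 + 5a + 4b)(5a - 2 - 6b)(b + 2 + 6a)
= (15a - 6 - 18b + 25a^2 - 10a - 30ab + 20ab - 8b - 24b^2)(b + 2 + 6a)    [distributive law]
= (5a - 6 - 26b + 25a^2 - 10ab - 24b^2)(b + 2 + 6a)    [combine like terms]
= 5ab + 10a + 30a^2 - 6b - 12 - 36a - 26b^2 - 52b - 156ab + 25a^2b + 50a^2 + 150a^3 - 10ab^2 - 20ab - 60a^2b - 24b^3 - 48b^2 - 144ab^2    [distributive law]
= -171ab - 26a + 80a^2 - 58b - 12 - 74b^2 - 35a^2b + 150a^3 - 154ab^2 - 24b^3    [combine like terms]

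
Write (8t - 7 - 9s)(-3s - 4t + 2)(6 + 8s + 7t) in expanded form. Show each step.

445st + 285s²t - 172st² + 116t² - 224t³ + 166t - 94s + 186s² - 84 + 216s³

(8t - 7 - 9s)(-3s - 4t + 2)(6 + 8s + 7t)
= (-24st - 32t² + 16t + 21s + 28t - 14 + 27s² + 36st - 18s)(6 + 8s + 7t)    [distributive law]
= (12st - 32t² + 44t + 3s - 14 + 27s²)(6 + 8s + 7t)    [combine like terms]
= 72st + 96s²t + 84st² - 192t² - 256st² - 224t³ + 264t + 352st + 308t² + 18s + 24s² + 21st - 84 - 112s - 98t + 162s² + 216s³ + 189s²t    [distributive law]
= 445st + 285s²t - 172st² + 116t² - 224t³ + 166t - 94s + 186s² - 84 + 216s³    [combine like terms]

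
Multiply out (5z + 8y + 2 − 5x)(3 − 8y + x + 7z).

29z + 16yz − 30xz + 35z^2 + 8y − 64y^2 + 48xy + 6 − 13x − 5x^2

(5z + 8y + 2 − 5x)(3 − 8y + x + 7z)
= 15z − 40yz + 5xz + 35z^2 + 24y − 64y^2 + 8xy + 56yz + 6 − 16y + 2x + 14z − 15x + 40xy − 5x^2 − 35xz    [distributive law]
= 29z + 16yz − 30xz + 35z^2 + 8y − 64y^2 + 48xy + 6 − 13x − 5x^2    [combine like terms]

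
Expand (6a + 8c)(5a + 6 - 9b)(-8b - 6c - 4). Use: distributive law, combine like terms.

-240a^2b - 180a^2c - 120a^2 - 72ab - 376ac - 144a + 432ab^2 + 4abc - 240ac^2 - 96bc - 288c^2 - 192c + 576b^2c + 432bc^2

(6a + 8c)(5a + 6 - 9b)(-8b - 6c - 4)
= (30a^2 + 36a - 54ab + 40ac + 48c - 72bc)(-8b - 6c - 4)    [distributive law]
= -240a^2b - 180a^2c - 120a^2 - 288ab - 216ac - 144a + 432ab^2 + 324abc + 216ab - 320abc - 240ac^2 - 160ac - 384bc - 288c^2 - 192c + 576b^2c + 432bc^2 + 288bc    [distributive law]
= -240a^2b - 180a^2c - 120a^2 - 72ab - 376ac - 144a + 432ab^2 + 4abc - 240ac^2 - 96bc - 288c^2 - 192c + 576b^2c + 432bc^2    [combine like terms]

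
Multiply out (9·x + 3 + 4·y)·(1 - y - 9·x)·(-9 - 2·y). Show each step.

(9·x + 3 + 4·y)·(1 - y - 9·x)·(-9 - 2·y)
= (9·x - 9·x·y - 81·x² + 3 - 3·y - 27·x + 4·y - 4·y² - 36·x·y)·(-9 - 2·y)    [distributive law]
= (-18·x - 45·x·y - 81·x² + 3 + y - 4·y²)·(-9 - 2·y)    [combine like terms]
= 162·x + 36·x·y + 405·x·y + 90·x·y² + 729·x² + 162·x²·y - 27 - 6·y - 9·y - 2·y² + 36·y² + 8·y³    [distributive law]
= 162·x + 441·x·y + 90·x·y² + 729·x² + 162·x²·y - 27 - 15·y + 34·y² + 8·y³    [combine like terms]

162·x + 441·x·y + 90·x·y² + 729·x² + 162·x²·y - 27 - 15·y + 34·y² + 8·y³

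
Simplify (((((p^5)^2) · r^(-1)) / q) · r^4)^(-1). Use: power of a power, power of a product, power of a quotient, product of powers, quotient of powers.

(((((p^5)^2) · r^(-1)) / q) · r^4)^(-1)
= (((((p^5)^2) · r^(-1)) / q)^(-1)) · ((r^4)^(-1))    [power of a product]
= (((((p^5)^2) · r^(-1))^(-1)) / (q^(-1))) · ((r^4)^(-1))    [power of a quotient]
= (((((p^5)^2)^(-1)) · ((r^(-1))^(-1))) / (q^(-1))) · ((r^4)^(-1))    [power of a product]
= ((((p^5)^(-2)) · ((r^(-1))^(-1))) / (q^(-1))) · ((r^4)^(-1))    [power of a power]
= ((p^(-10) · ((r^(-1))^(-1))) / (q^(-1))) · ((r^4)^(-1))    [power of a power]
= ((p^(-10) · r) / (q^(-1))) · ((r^4)^(-1))    [power of a power]
= ((p^(-10) · r) / q^(-1)) · r^(-4)    [power of a power]
= p^(-10)qr^(-3)    [quotient of powers; product of powers]

p^(-10)qr^(-3)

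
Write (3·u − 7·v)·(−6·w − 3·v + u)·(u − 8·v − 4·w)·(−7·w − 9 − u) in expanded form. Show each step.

138·u^2·w^2 + 270·u^2·w + 9·u^3·w − 1582·u·v·w^2 − 2250·u·v·w + 30·u^2·v·w − 504·u·w^3 − 648·u·w^2 + 360·u^2·v + 40·u^3·v − 623·u·v^2·w − 1341·u·v^2 − 149·u^2·v^2 − 27·u^3 − 3·u^4 + 2940·v^2·w^2 + 3780·v^2·w + 1176·v·w^3 + 1512·v·w^2 + 1176·v^3·w + 1512·v^3 + 168·u·v^3

(3·u − 7·v)·(−6·w − 3·v + u)·(u − 8·v − 4·w)·(−7·w − 9 − u)
= (−18·u·w − 9·u·v + 3·u^2 + 42·v·w + 21·v^2 − 7·u·v)·(u − 8·v − 4·w)·(−7·w − 9 − u)    [distributive law]
= (−18·u·w − 16·u·v + 3·u^2 + 42·v·w + 21·v^2)·(u − 8·v − 4·w)·(−7·w − 9 − u)    [combine like terms]
= (−18·u^2·w + 144·u·v·w + 72·u·w^2 − 16·u^2·v + 128·u·v^2 + 64·u·v·w + 3·u^3 − 24·u^2·v − 12·u^2·w + 42·u·v·w − 336·v^2·w − 168·v·w^2 + 21·u·v^2 − 168·v^3 − 84·v^2·w)·(−7·w − 9 − u)    [distributive law]
= (−30·u^2·w + 250·u·v·w + 72·u·w^2 − 40·u^2·v + 149·u·v^2 + 3·u^3 − 420·v^2·w − 168·v·w^2 − 168·v^3)·(−7·w − 9 − u)    [combine like terms]
= 210·u^2·w^2 + 270·u^2·w + 30·u^3·w − 1750·u·v·w^2 − 2250·u·v·w − 250·u^2·v·w − 504·u·w^3 − 648·u·w^2 − 72·u^2·w^2 + 280·u^2·v·w + 360·u^2·v + 40·u^3·v − 1043·u·v^2·w − 1341·u·v^2 − 149·u^2·v^2 − 21·u^3·w − 27·u^3 − 3·u^4 + 2940·v^2·w^2 + 3780·v^2·w + 420·u·v^2·w + 1176·v·w^3 + 1512·v·w^2 + 168·u·v·w^2 + 1176·v^3·w + 1512·v^3 + 168·u·v^3    [distributive law]
= 138·u^2·w^2 + 270·u^2·w + 9·u^3·w − 1582·u·v·w^2 − 2250·u·v·w + 30·u^2·v·w − 504·u·w^3 − 648·u·w^2 + 360·u^2·v + 40·u^3·v − 623·u·v^2·w − 1341·u·v^2 − 149·u^2·v^2 − 27·u^3 − 3·u^4 + 2940·v^2·w^2 + 3780·v^2·w + 1176·v·w^3 + 1512·v·w^2 + 1176·v^3·w + 1512·v^3 + 168·u·v^3    [combine like terms]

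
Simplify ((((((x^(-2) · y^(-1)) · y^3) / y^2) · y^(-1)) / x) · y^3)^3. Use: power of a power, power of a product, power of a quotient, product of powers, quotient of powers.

x^(-9)y^6

((((((x^(-2) · y^(-1)) · y^3) / y^2) · y^(-1)) / x) · y^3)^3
= ((((((x^(-2) · y^(-1)) · y^3) / y^2) · y^(-1)) / x)^3) · ((y^3)^3)    [power of a product]
= ((((((x^(-2) · y^(-1)) · y^3) / y^2) · y^(-1))^3) / (x^3)) · ((y^3)^3)    [power of a quotient]
= ((((((x^(-2) · y^(-1)) · y^3) / y^2)^3) · ((y^(-1))^3)) / (x^3)) · ((y^3)^3)    [power of a product]
= ((((((x^(-2) · y^(-1)) · y^3)^3) / ((y^2)^3)) · ((y^(-1))^3)) / (x^3)) · ((y^3)^3)    [power of a quotient]
= ((((((x^(-2) · y^(-1))^3) · ((y^3)^3)) / ((y^2)^3)) · ((y^(-1))^3)) / (x^3)) · ((y^3)^3)    [power of a product]
= (((((((x^(-2))^3) · ((y^(-1))^3)) · ((y^3)^3)) / ((y^2)^3)) · ((y^(-1))^3)) / (x^3)) · ((y^3)^3)    [power of a product]
= (((((x^(-6) · ((y^(-1))^3)) · ((y^3)^3)) / ((y^2)^3)) · ((y^(-1))^3)) / (x^3)) · ((y^3)^3)    [power of a power]
= (((((x^(-6) · y^(-3)) · ((y^3)^3)) / ((y^2)^3)) · ((y^(-1))^3)) / (x^3)) · ((y^3)^3)    [power of a power]
= (((((x^(-6) · y^(-3)) · y^9) / ((y^2)^3)) · ((y^(-1))^3)) / (x^3)) · ((y^3)^3)    [power of a power]
= (((((x^(-6) · y^(-3)) · y^9) / y^6) · ((y^(-1))^3)) / (x^3)) · ((y^3)^3)    [power of a power]
= (((((x^(-6) · y^(-3)) · y^9) / y^6) · y^(-3)) / (x^3)) · ((y^3)^3)    [power of a power]
= (((((x^(-6) · y^(-3)) · y^9) / y^6) · y^(-3)) / x^3) · y^9    [power of a power]
= x^(-9)y^6    [quotient of powers; product of powers]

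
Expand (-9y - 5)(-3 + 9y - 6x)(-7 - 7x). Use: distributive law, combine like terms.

(-9y - 5)(-3 + 9y - 6x)(-7 - 7x)
= (27y - 81y² + 54xy + 15 - 45y + 30x)(-7 - 7x)    [distributive law]
= (-18y - 81y² + 54xy + 15 + 30x)(-7 - 7x)    [combine like terms]
= 126y + 126xy + 567y² + 567xy² - 378xy - 378x²y - 105 - 105x - 210x - 210x²    [distributive law]
= 126y - 252xy + 567y² + 567xy² - 378x²y - 105 - 315x - 210x²    [combine like terms]

126y - 252xy + 567y² + 567xy² - 378x²y - 105 - 315x - 210x²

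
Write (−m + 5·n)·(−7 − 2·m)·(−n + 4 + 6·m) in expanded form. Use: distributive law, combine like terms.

(−m + 5·n)·(−7 − 2·m)·(−n + 4 + 6·m)
= (7·m + 2·m^2 − 35·n − 10·m·n)·(−n + 4 + 6·m)    [distributive law]
= −7·m·n + 28·m + 42·m^2 − 2·m^2·n + 8·m^2 + 12·m^3 + 35·n^2 − 140·n − 210·m·n + 10·m·n^2 − 40·m·n − 60·m^2·n    [distributive law]
= −257·m·n + 28·m + 50·m^2 − 62·m^2·n + 12·m^3 + 35·n^2 − 140·n + 10·m·n^2    [combine like terms]

−257·m·n + 28·m + 50·m^2 − 62·m^2·n + 12·m^3 + 35·n^2 − 140·n + 10·m·n^2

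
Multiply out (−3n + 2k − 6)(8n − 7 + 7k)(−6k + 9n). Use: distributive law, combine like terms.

(−3n + 2k − 6)(8n − 7 + 7k)(−6k + 9n)
= (−24n^2 + 21n − 21kn + 16kn − 14k + 14k^2 − 48n + 42 − 42k)(−6k + 9n)    [distributive law]
= (−24n^2 − 27n − 5kn − 56k + 14k^2 + 42)(−6k + 9n)    [combine like terms]
= 144kn^2 − 216n^3 + 162kn − 243n^2 + 30k^2n − 45kn^2 + 336k^2 − 504kn − 84k^3 + 126k^2n − 252k + 378n    [distributive law]
= 99kn^2 − 216n^3 − 342kn − 243n^2 + 156k^2n + 336k^2 − 84k^3 − 252k + 378n    [combine like terms]

99kn^2 − 216n^3 − 342kn − 243n^2 + 156k^2n + 336k^2 − 84k^3 − 252k + 378n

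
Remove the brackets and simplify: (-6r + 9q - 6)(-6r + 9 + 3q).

(-6r + 9q - 6)(-6r + 9 + 3q)
= 36r² - 54r - 18qr - 54qr + 81q + 27q² + 36r - 54 - 18q    [distributive law]
= 36r² - 18r - 72qr + 63q + 27q² - 54    [combine like terms]

36r² - 18r - 72qr + 63q + 27q² - 54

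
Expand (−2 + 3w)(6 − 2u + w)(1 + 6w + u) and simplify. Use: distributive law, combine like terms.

−12 − 56w − 8u + 34uw + 4u² + 99w² − 33uw² − 6u²w + 18w³

(−2 + 3w)(6 − 2u + w)(1 + 6w + u)
= (−12 + 4u − 2w + 18w − 6uw + 3w²)(1 + 6w + u)    [distributive law]
= (−12 + 4u + 16w − 6uw + 3w²)(1 + 6w + u)    [combine like terms]
= −12 − 72w − 12u + 4u + 24uw + 4u² + 16w + 96w² + 16uw − 6uw − 36uw² − 6u²w + 3w² + 18w³ + 3uw²    [distributive law]
= −12 − 56w − 8u + 34uw + 4u² + 99w² − 33uw² − 6u²w + 18w³    [combine like terms]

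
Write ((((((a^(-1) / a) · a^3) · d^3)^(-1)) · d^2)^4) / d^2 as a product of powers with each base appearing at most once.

((((((a^(-1) / a) · a^3) · d^3)^(-1)) · d^2)^4) / d^2
= ((((((a^(-1) / a) · a^3) · d^3)^(-1))^4) · ((d^2)^4)) / d^2    [power of a product]
= (((((a^(-1) / a) · a^3) · d^3)^(-4)) · ((d^2)^4)) / d^2    [power of a power]
= (((((a^(-1) / a) · a^3)^(-4)) · ((d^3)^(-4))) · ((d^2)^4)) / d^2    [power of a product]
= (((((a^(-1) / a)^(-4)) · ((a^3)^(-4))) · ((d^3)^(-4))) · ((d^2)^4)) / d^2    [power of a product]
= ((((((a^(-1))^(-4)) / (a^(-4))) · ((a^3)^(-4))) · ((d^3)^(-4))) · ((d^2)^4)) / d^2    [power of a quotient]
= ((((a^4 / (a^(-4))) · ((a^3)^(-4))) · ((d^3)^(-4))) · ((d^2)^4)) / d^2    [power of a power]
= (((a^8 · ((a^3)^(-4))) · ((d^3)^(-4))) · ((d^2)^4)) / d^2    [quotient of powers]
= (((a^8 · a^(-12)) · ((d^3)^(-4))) · ((d^2)^4)) / d^2    [power of a power]
= ((a^(-4) · ((d^3)^(-4))) · ((d^2)^4)) / d^2    [product of powers]
= ((a^(-4) · d^(-12)) · ((d^2)^4)) / d^2    [power of a power]
= ((a^(-4) · d^(-12)) · d^8) / d^2    [power of a power]
= a^(-4)d^(-6)    [quotient of powers; product of powers]

a^(-4)d^(-6)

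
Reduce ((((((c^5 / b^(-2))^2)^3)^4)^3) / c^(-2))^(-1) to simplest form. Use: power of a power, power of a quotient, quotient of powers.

b^(-144)·c^(-362)

((((((c^5 / b^(-2))^2)^3)^4)^3) / c^(-2))^(-1)
= ((((((c^5 / b^(-2))^2)^3)^4)^3)^(-1)) / ((c^(-2))^(-1))    [power of a quotient]
= (((((c^5 / b^(-2))^2)^3)^4)^(-3)) / ((c^(-2))^(-1))    [power of a power]
= ((((c^5 / b^(-2))^2)^3)^(-12)) / ((c^(-2))^(-1))    [power of a power]
= (((c^5 / b^(-2))^2)^(-36)) / ((c^(-2))^(-1))    [power of a power]
= ((c^5 / b^(-2))^(-72)) / ((c^(-2))^(-1))    [power of a power]
= (((c^5)^(-72)) / ((b^(-2))^(-72))) / ((c^(-2))^(-1))    [power of a quotient]
= (c^(-360) / ((b^(-2))^(-72))) / ((c^(-2))^(-1))    [power of a power]
= (c^(-360) / b^144) / ((c^(-2))^(-1))    [power of a power]
= (c^(-360) / b^144) / c^2    [power of a power]
= b^(-144)·c^(-362)    [quotient of powers]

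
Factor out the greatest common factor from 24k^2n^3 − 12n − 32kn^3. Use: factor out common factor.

24k^2n^3 − 12n − 32kn^3
= 4(6k^2n^3 − 3n − 8kn^3)    [factor out 4]
= 4n(6k^2n^2 − 3 − 8kn^2)    [factor out n]

4n(6k^2n^2 − 3 − 8kn^2)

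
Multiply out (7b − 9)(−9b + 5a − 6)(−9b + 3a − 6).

(7b − 9)(−9b + 5a − 6)(−9b + 3a − 6)
= (−63b^2 + 35ab − 42b + 81b − 45a + 54)(−9b + 3a − 6)    [distributive law]
= (−63b^2 + 35ab + 39b − 45a + 54)(−9b + 3a − 6)    [combine like terms]
= 567b^3 − 189ab^2 + 378b^2 − 315ab^2 + 105a^2b − 210ab − 351b^2 + 117ab − 234b + 405ab − 135a^2 + 270a − 486b + 162a − 324    [distributive law]
= 567b^3 − 504ab^2 + 27b^2 + 105a^2b + 312ab − 720b − 135a^2 + 432a − 324    [combine like terms]

567b^3 − 504ab^2 + 27b^2 + 105a^2b + 312ab − 720b − 135a^2 + 432a − 324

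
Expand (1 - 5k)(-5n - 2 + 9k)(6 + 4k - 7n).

-16n - 3kn + 35n^2 - 12 + 106k - 194k^2 + 415k^2n - 175kn^2 - 180k^3

(1 - 5k)(-5n - 2 + 9k)(6 + 4k - 7n)
= (-5n - 2 + 9k + 25kn + 10k - 45k^2)(6 + 4k - 7n)    [distributive law]
= (-5n - 2 + 19k + 25kn - 45k^2)(6 + 4k - 7n)    [combine like terms]
= -30n - 20kn + 35n^2 - 12 - 8k + 14n + 114k + 76k^2 - 133kn + 150kn + 100k^2n - 175kn^2 - 270k^2 - 180k^3 + 315k^2n    [distributive law]
= -16n - 3kn + 35n^2 - 12 + 106k - 194k^2 + 415k^2n - 175kn^2 - 180k^3    [combine like terms]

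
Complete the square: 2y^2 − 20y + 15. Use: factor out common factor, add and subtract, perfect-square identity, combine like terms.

2y^2 − 20y + 15
= 2(y^2 − 10y) + 15    [factor out 2 from the y-terms]
= 2(y^2 − 10y + 25 − 25) + 15    [add and subtract 25 inside the bracket]
= 2(y − 5)^2 − 50 + 15    [perfect-square identity]
= 2(y − 5)^2 − 35    [combine constants]

2(y − 5)^2 − 35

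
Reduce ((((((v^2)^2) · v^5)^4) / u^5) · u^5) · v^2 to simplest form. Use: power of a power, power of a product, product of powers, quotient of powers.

v^38

((((((v^2)^2) · v^5)^4) / u^5) · u^5) · v^2
= ((((((v^2)^2)^4) · ((v^5)^4)) / u^5) · u^5) · v^2    [power of a product]
= (((((v^2)^8) · ((v^5)^4)) / u^5) · u^5) · v^2    [power of a power]
= (((v^16 · ((v^5)^4)) / u^5) · u^5) · v^2    [power of a power]
= (((v^16 · v^20) / u^5) · u^5) · v^2    [power of a power]
= ((v^36 / u^5) · u^5) · v^2    [product of powers]
= v^38    [quotient of powers; product of powers]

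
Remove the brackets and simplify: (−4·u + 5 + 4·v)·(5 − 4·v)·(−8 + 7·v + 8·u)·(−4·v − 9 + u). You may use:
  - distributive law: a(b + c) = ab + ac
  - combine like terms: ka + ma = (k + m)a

(−4·u + 5 + 4·v)·(5 − 4·v)·(−8 + 7·v + 8·u)·(−4·v − 9 + u)
= (−20·u + 16·u·v + 25 − 20·v + 20·v − 16·v^2)·(−8 + 7·v + 8·u)·(−4·v − 9 + u)    [distributive law]
= (−20·u + 16·u·v + 25 − 16·v^2)·(−8 + 7·v + 8·u)·(−4·v − 9 + u)    [combine like terms]
= (160·u − 140·u·v − 160·u^2 − 128·u·v + 112·u·v^2 + 128·u^2·v − 200 + 175·v + 200·u + 128·v^2 − 112·v^3 − 128·u·v^2)·(−4·v − 9 + u)    [distributive law]
= (360·u − 268·u·v − 160·u^2 − 16·u·v^2 + 128·u^2·v − 200 + 175·v + 128·v^2 − 112·v^3)·(−4·v − 9 + u)    [combine like terms]
= −1440·u·v − 3240·u + 360·u^2 + 1072·u·v^2 + 2412·u·v − 268·u^2·v + 640·u^2·v + 1440·u^2 − 160·u^3 + 64·u·v^3 + 144·u·v^2 − 16·u^2·v^2 − 512·u^2·v^2 − 1152·u^2·v + 128·u^3·v + 800·v + 1800 − 200·u − 700·v^2 − 1575·v + 175·u·v − 512·v^3 − 1152·v^2 + 128·u·v^2 + 448·v^4 + 1008·v^3 − 112·u·v^3    [distributive law]
= 1147·u·v − 3440·u + 1800·u^2 + 1344·u·v^2 − 780·u^2·v − 160·u^3 − 48·u·v^3 − 528·u^2·v^2 + 128·u^3·v − 775·v + 1800 − 1852·v^2 + 496·v^3 + 448·v^4    [combine like terms]

1147·u·v − 3440·u + 1800·u^2 + 1344·u·v^2 − 780·u^2·v − 160·u^3 − 48·u·v^3 − 528·u^2·v^2 + 128·u^3·v − 775·v + 1800 − 1852·v^2 + 496·v^3 + 448·v^4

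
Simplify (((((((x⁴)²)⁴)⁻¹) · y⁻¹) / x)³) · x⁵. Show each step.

x⁻⁹⁴y⁻³

(((((((x⁴)²)⁴)⁻¹) · y⁻¹) / x)³) · x⁵
= (((((((x⁴)²)⁴)⁻¹) · y⁻¹)³) / (x³)) · x⁵    [power of a quotient]
= (((((((x⁴)²)⁴)⁻¹)³) · ((y⁻¹)³)) / (x³)) · x⁵    [power of a product]
= ((((((x⁴)²)⁴)⁻³) · ((y⁻¹)³)) / (x³)) · x⁵    [power of a power]
= (((((x⁴)²)⁻¹²) · ((y⁻¹)³)) / (x³)) · x⁵    [power of a power]
= ((((x⁴)⁻²⁴) · ((y⁻¹)³)) / (x³)) · x⁵    [power of a power]
= ((x⁻⁹⁶ · ((y⁻¹)³)) / (x³)) · x⁵    [power of a power]
= ((x⁻⁹⁶ · y⁻³) / (x³)) · x⁵    [power of a power]
= x⁻⁹⁴y⁻³    [quotient of powers; product of powers]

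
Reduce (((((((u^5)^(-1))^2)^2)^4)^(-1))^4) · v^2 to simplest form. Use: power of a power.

u^320v^2

(((((((u^5)^(-1))^2)^2)^4)^(-1))^4) · v^2
= ((((((u^5)^(-1))^2)^2)^4)^(-4)) · v^2    [power of a power]
= (((((u^5)^(-1))^2)^2)^(-16)) · v^2    [power of a power]
= ((((u^5)^(-1))^2)^(-32)) · v^2    [power of a power]
= (((u^5)^(-1))^(-64)) · v^2    [power of a power]
= ((u^5)^64) · v^2    [power of a power]
= u^320 · v^2    [power of a power]
= u^320v^2    [rearrange]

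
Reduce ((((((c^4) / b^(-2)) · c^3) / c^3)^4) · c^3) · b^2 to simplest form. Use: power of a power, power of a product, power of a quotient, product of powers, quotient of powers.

((((((c^4) / b^(-2)) · c^3) / c^3)^4) · c^3) · b^2
= ((((((c^4) / b^(-2)) · c^3)^4) / ((c^3)^4)) · c^3) · b^2    [power of a quotient]
= ((((((c^4) / b^(-2))^4) · ((c^3)^4)) / ((c^3)^4)) · c^3) · b^2    [power of a product]
= ((((((c^4)^4) / ((b^(-2))^4)) · ((c^3)^4)) / ((c^3)^4)) · c^3) · b^2    [power of a quotient]
= (((((c^16) / ((b^(-2))^4)) · ((c^3)^4)) / ((c^3)^4)) · c^3) · b^2    [power of a power]
= ((((c^16 / b^(-8)) · ((c^3)^4)) / ((c^3)^4)) · c^3) · b^2    [power of a power]
= ((((c^16 / b^(-8)) · c^12) / ((c^3)^4)) · c^3) · b^2    [power of a power]
= ((((c^16 / b^(-8)) · c^12) / c^12) · c^3) · b^2    [power of a power]
= b^10c^19    [quotient of powers; product of powers]

b^10c^19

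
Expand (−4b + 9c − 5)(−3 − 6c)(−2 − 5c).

−24b − 108bc − 120bc^2 − 81c + 93c^2 + 270c^3 − 30

(−4b + 9c − 5)(−3 − 6c)(−2 − 5c)
= (12b + 24bc − 27c − 54c^2 + 15 + 30c)(−2 − 5c)    [distributive law]
= (12b + 24bc + 3c − 54c^2 + 15)(−2 − 5c)    [combine like terms]
= −24b − 60bc − 48bc − 120bc^2 − 6c − 15c^2 + 108c^2 + 270c^3 − 30 − 75c    [distributive law]
= −24b − 108bc − 120bc^2 − 81c + 93c^2 + 270c^3 − 30    [combine like terms]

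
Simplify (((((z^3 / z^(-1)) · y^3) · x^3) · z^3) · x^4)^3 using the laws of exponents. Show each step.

x^21y^9z^21

(((((z^3 / z^(-1)) · y^3) · x^3) · z^3) · x^4)^3
= (((((z^3 / z^(-1)) · y^3) · x^3) · z^3)^3) · ((x^4)^3)    [power of a product]
= (((((z^3 / z^(-1)) · y^3) · x^3)^3) · ((z^3)^3)) · ((x^4)^3)    [power of a product]
= (((((z^3 / z^(-1)) · y^3)^3) · ((x^3)^3)) · ((z^3)^3)) · ((x^4)^3)    [power of a product]
= (((((z^3 / z^(-1))^3) · ((y^3)^3)) · ((x^3)^3)) · ((z^3)^3)) · ((x^4)^3)    [power of a product]
= ((((((z^3)^3) / ((z^(-1))^3)) · ((y^3)^3)) · ((x^3)^3)) · ((z^3)^3)) · ((x^4)^3)    [power of a quotient]
= ((((z^9 / ((z^(-1))^3)) · ((y^3)^3)) · ((x^3)^3)) · ((z^3)^3)) · ((x^4)^3)    [power of a power]
= ((((z^9 / z^(-3)) · ((y^3)^3)) · ((x^3)^3)) · ((z^3)^3)) · ((x^4)^3)    [power of a power]
= (((z^12 · ((y^3)^3)) · ((x^3)^3)) · ((z^3)^3)) · ((x^4)^3)    [quotient of powers]
= (((z^12 · y^9) · ((x^3)^3)) · ((z^3)^3)) · ((x^4)^3)    [power of a power]
= (((z^12 · y^9) · x^9) · ((z^3)^3)) · ((x^4)^3)    [power of a power]
= (((z^12 · y^9) · x^9) · z^9) · ((x^4)^3)    [power of a power]
= (((z^12 · y^9) · x^9) · z^9) · x^12    [power of a power]
= x^21y^9z^21    [product of powers]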